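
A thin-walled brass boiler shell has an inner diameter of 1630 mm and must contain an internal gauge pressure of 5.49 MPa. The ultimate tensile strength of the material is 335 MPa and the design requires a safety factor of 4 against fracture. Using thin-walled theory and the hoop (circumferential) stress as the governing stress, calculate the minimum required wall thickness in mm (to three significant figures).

t = 53.4 mm

σ_allow = 335/4 = 83.75 MPa.
Hoop stress σ_h = pD/(2t), so t = pD/(2σ_allow) = 5.49×1630/(2×83.75) = 53.43 mm.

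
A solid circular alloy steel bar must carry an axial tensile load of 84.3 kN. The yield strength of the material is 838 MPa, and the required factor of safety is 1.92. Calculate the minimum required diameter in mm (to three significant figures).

Allowable stress σ_allow = 838/1.92 = 436.5 MPa.
Required area A = F/σ_allow = 84300/436.5 = 193.1 mm².
A = πd²/4 → d = √(4A/π) = 15.68 mm.

d = 15.7 mm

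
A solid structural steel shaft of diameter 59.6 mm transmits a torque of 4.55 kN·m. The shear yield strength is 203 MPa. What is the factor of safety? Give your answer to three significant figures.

τ = 16T/(πd³) = 16×4550000/(π×59.6³) = 109.5 MPa.
n = τ_limit/τ = 203/109.5 = 1.855.

n = 1.85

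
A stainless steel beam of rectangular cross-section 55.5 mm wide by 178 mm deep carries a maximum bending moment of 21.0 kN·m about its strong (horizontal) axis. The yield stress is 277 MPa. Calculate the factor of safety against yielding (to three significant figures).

n = 3.87

Section modulus S = bh²/6 = 55.5×178²/6 = 293100 mm³.
σ = M/S = 2.1000×10^7/293100 = 71.65 MPa.
n = 277/71.65 = 3.866.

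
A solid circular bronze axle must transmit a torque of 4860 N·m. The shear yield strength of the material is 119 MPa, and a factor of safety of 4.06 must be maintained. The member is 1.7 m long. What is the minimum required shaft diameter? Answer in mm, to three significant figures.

d = 94.5 mm

Allowable shear stress τ_allow = 119/4.06 = 29.31 MPa.
For a solid shaft τ = 16T/(πd³), so d³ = 16T/(π τ_allow) = 16×4860000/(π×29.31) = 844500 mm³.
d = (844500)^(1/3) = 94.52 mm.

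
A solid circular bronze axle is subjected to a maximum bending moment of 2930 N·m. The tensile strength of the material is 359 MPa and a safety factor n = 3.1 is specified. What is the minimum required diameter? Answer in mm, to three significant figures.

d = 63.6 mm

σ_allow = 359/3.1 = 115.8 MPa.
For a solid circular section σ = 32M/(πd³), so d³ = 32M/(π σ_allow) = 32×2930000/(π×115.8) = 257700 mm³.
d = 63.64 mm.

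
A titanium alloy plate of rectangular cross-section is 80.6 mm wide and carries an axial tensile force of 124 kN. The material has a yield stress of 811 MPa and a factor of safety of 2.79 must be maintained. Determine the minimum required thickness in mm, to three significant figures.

σ_allow = 811/2.79 = 290.7 MPa.
Required area A = F/σ_allow = 124000/290.7 = 426.6 mm².
t = A/w = 426.6/80.6 = 5.293 mm.

t = 5.29 mm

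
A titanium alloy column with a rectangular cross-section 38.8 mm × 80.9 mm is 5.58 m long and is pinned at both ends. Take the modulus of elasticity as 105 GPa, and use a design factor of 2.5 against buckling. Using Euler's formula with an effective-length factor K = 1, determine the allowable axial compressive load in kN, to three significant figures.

P_allow = 5.24 kN

Buckling occurs about the weak axis: I_min = h·b³/12 = 80.9×38.8³/12 = 393800 mm⁴ (b = 38.8 mm is the smaller dimension).
Effective length L_e = KL = 1×5.58 m = 5580 mm.
Euler critical load P_cr = π²EI/L_e² = π²×105000×393800/5580² = 13110 N.
P_allow = P_cr/n = 13110/2.5 = 5243 N.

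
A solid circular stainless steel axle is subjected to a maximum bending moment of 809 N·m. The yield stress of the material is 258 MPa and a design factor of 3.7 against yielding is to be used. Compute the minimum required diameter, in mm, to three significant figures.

σ_allow = 258/3.7 = 69.73 MPa.
For a solid circular section σ = 32M/(πd³), so d³ = 32M/(π σ_allow) = 32×809000/(π×69.73) = 118200 mm³.
d = 49.07 mm.

d = 49.1 mm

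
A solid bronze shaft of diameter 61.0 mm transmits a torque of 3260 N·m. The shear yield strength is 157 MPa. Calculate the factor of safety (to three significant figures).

τ = 16T/(πd³) = 16×3260000/(π×61.0³) = 73.15 MPa.
n = τ_limit/τ = 157/73.15 = 2.146.

n = 2.15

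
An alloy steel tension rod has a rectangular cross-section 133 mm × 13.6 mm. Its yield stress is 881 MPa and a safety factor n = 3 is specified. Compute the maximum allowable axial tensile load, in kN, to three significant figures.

F_allow = 531 kN

σ_allow = 881/3 = 293.7 MPa.
A = 133×13.6 = 1809 mm².
F_allow = σ_allow × A = 293.7×1809 = 531200 N.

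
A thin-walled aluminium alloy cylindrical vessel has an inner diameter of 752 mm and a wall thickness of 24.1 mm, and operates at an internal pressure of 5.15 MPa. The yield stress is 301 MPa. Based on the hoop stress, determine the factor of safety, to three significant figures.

σ_h = pD/(2t) = 5.15×752/(2×24.1) = 80.35 MPa.
n = 301/80.35 = 3.746.

n = 3.75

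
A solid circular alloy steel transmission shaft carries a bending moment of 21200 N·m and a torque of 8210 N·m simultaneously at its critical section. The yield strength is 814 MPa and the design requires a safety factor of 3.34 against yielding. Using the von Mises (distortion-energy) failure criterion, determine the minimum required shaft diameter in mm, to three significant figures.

d = 97.8 mm

σ_allow = σ_y/n = 814/3.34 = 243.7 MPa.
For a solid shaft σ_b = 32M/(πd³) and τ = 16T/(πd³), so the von Mises stress is σ' = (16/πd³)·√(4M²+3T²).
√(4M²+3T²) = √(4×(2.120×10^7)² + 3×(8.210×10^6)²) = 4.472×10^7 N·mm.
d³ = 16×4.472×10^7/(π×243.7) = 934600 mm³.
d = 97.77 mm.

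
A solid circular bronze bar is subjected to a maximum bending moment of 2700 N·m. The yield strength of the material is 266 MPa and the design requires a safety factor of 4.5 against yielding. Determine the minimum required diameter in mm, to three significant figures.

σ_allow = 266/4.5 = 59.11 MPa.
For a solid circular section σ = 32M/(πd³), so d³ = 32M/(π σ_allow) = 32×2700000/(π×59.11) = 465300 mm³.
d = 77.49 mm.

d = 77.5 mm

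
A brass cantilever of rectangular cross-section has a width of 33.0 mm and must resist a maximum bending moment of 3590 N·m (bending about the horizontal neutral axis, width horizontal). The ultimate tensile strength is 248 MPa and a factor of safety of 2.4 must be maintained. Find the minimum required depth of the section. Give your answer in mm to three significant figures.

σ_allow = 248/2.4 = 103.3 MPa.
For a rectangular section σ = 6M/(bh²), so h² = 6M/(b σ_allow) = 6×3590000/(33.0×103.3) = 6317 mm².
h = 79.48 mm.

h = 79.5 mm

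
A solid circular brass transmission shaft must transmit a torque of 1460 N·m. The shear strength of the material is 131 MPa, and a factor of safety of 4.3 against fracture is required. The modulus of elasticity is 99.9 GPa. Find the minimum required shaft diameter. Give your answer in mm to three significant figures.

Allowable shear stress τ_allow = 131/4.3 = 30.47 MPa.
For a solid shaft τ = 16T/(πd³), so d³ = 16T/(π τ_allow) = 16×1460000/(π×30.47) = 244100 mm³.
d = (244100)^(1/3) = 62.49 mm.

d = 62.5 mm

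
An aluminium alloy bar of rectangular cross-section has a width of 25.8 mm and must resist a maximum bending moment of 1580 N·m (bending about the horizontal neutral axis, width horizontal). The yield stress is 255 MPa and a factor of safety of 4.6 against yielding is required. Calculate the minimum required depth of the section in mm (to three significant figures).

σ_allow = 255/4.6 = 55.43 MPa.
For a rectangular section σ = 6M/(bh²), so h² = 6M/(b σ_allow) = 6×1580000/(25.8×55.43) = 6628 mm².
h = 81.41 mm.

h = 81.4 mm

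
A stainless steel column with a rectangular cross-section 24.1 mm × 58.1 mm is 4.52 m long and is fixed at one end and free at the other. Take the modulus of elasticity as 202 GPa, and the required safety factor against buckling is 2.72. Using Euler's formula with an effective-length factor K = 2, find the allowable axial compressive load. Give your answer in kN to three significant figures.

Buckling occurs about the weak axis: I_min = h·b³/12 = 58.1×24.1³/12 = 67770 mm⁴ (b = 24.1 mm is the smaller dimension).
Effective length L_e = KL = 2×4.52 m = 9040 mm.
Euler critical load P_cr = π²EI/L_e² = π²×202000×67770/9040² = 1653 N.
P_allow = P_cr/n = 1653/2.72 = 607.8 N.

P_allow = 0.608 kN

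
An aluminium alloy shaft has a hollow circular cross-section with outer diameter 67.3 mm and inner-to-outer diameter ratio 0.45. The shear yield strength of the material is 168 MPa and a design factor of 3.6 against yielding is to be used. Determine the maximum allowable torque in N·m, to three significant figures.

T_allow = 2680 N·m

τ_allow = 168/3.6 = 46.67 MPa.
For a hollow shaft T_allow = τ_allow·πd_o³(1−k⁴)/16 with 1−k⁴ = 0.9590, so πd_o³(1−k⁴)/16 = 57400 mm³.
T_allow = 46.67×57400 = 2.679×10^6 N·mm = 2679 N·m.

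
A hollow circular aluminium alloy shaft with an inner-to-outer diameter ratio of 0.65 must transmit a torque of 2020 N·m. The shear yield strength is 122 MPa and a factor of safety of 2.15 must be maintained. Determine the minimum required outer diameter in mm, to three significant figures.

d_o = 60.4 mm

τ_allow = 122/2.15 = 56.74 MPa.
For a hollow shaft τ = 16T/[πd_o³(1−k⁴)] with k = 0.65, so 1−k⁴ = 0.8215.
d_o³ = 16T/[π τ_allow (1−k⁴)] = 16×2020000/(π×56.74×0.8215) = 220700 mm³.
d_o = 60.43 mm.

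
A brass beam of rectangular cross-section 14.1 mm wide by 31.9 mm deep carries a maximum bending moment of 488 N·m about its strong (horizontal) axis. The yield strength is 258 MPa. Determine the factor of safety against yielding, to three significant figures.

n = 1.26

Section modulus S = bh²/6 = 14.1×31.9²/6 = 2391 mm³.
σ = M/S = 488000/2391 = 204.1 MPa.
n = 258/204.1 = 1.264.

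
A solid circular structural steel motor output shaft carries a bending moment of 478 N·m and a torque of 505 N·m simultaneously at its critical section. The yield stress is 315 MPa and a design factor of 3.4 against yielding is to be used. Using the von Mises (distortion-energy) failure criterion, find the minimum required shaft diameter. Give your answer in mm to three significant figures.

d = 41.5 mm

σ_allow = σ_y/n = 315/3.4 = 92.65 MPa.
For a solid shaft σ_b = 32M/(πd³) and τ = 16T/(πd³), so the von Mises stress is σ' = (16/πd³)·√(4M²+3T²).
√(4M²+3T²) = √(4×(478000)² + 3×(505000)²) = 1.296×10^6 N·mm.
d³ = 16×1.296×10^6/(π×92.65) = 71230 mm³.
d = 41.45 mm.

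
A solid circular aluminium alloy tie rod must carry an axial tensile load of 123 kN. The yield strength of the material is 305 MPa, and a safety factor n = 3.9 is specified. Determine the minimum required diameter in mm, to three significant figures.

Allowable stress σ_allow = 305/3.9 = 78.21 MPa.
Required area A = F/σ_allow = 123000/78.21 = 1573 mm².
A = πd²/4 → d = √(4A/π) = 44.75 mm.

d = 44.7 mm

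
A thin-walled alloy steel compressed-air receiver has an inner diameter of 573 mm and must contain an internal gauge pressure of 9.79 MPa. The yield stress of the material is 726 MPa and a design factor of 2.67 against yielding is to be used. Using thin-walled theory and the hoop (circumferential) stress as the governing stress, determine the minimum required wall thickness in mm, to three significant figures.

t = 10.3 mm

σ_allow = 726/2.67 = 271.9 MPa.
Hoop stress σ_h = pD/(2t), so t = pD/(2σ_allow) = 9.79×573/(2×271.9) = 10.32 mm.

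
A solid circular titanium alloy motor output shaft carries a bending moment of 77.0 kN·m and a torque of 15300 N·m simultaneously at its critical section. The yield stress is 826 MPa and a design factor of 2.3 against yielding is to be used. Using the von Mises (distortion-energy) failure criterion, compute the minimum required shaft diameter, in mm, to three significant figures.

σ_allow = σ_y/n = 826/2.3 = 359.1 MPa.
For a solid shaft σ_b = 32M/(πd³) and τ = 16T/(πd³), so the von Mises stress is σ' = (16/πd³)·√(4M²+3T²).
√(4M²+3T²) = √(4×(7.700×10^7)² + 3×(1.530×10^7)²) = 1.563×10^8 N·mm.
d³ = 16×1.563×10^8/(π×359.1) = 2.216×10^6 mm³.
d = 130.4 mm.

d = 130 mm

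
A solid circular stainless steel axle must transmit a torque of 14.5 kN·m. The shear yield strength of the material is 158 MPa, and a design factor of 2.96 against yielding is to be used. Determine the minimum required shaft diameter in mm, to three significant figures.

d = 111 mm

Allowable shear stress τ_allow = 158/2.96 = 53.38 MPa.
For a solid shaft τ = 16T/(πd³), so d³ = 16T/(π τ_allow) = 16×1.4500×10^7/(π×53.38) = 1.383×10^6 mm³.
d = (1.383×10^6)^(1/3) = 111.4 mm.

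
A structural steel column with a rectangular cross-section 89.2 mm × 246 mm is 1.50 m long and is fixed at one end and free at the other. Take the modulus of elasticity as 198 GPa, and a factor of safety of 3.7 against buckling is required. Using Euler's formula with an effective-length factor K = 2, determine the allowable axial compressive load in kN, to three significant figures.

P_allow = 854 kN

Buckling occurs about the weak axis: I_min = h·b³/12 = 246×89.2³/12 = 1.455×10^7 mm⁴ (b = 89.2 mm is the smaller dimension).
Effective length L_e = KL = 2×1.50 m = 3000 mm.
Euler critical load P_cr = π²EI/L_e² = π²×198000×1.455×10^7/3000² = 3.159×10^6 N.
P_allow = P_cr/n = 3.159×10^6/3.7 = 853800 N.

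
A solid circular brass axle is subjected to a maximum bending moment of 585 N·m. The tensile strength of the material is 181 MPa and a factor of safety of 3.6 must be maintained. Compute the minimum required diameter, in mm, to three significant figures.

d = 49.1 mm

σ_allow = 181/3.6 = 50.28 MPa.
For a solid circular section σ = 32M/(πd³), so d³ = 32M/(π σ_allow) = 32×585000/(π×50.28) = 118500 mm³.
d = 49.12 mm.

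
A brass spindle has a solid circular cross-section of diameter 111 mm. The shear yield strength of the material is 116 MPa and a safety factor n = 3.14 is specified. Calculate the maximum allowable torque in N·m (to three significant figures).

τ_allow = 116/3.14 = 36.94 MPa.
For a solid shaft T_allow = τ_allow·πd³/16; πd³/16 = π×111³/16 = 268500 mm³.
T_allow = 36.94×268500 = 9.920×10^6 N·mm = 9920 N·m.

T_allow = 9920 N·m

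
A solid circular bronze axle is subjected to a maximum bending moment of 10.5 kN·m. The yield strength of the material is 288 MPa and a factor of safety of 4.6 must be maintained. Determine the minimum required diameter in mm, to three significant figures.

σ_allow = 288/4.6 = 62.61 MPa.
For a solid circular section σ = 32M/(πd³), so d³ = 32M/(π σ_allow) = 32×1.0500×10^7/(π×62.61) = 1.708×10^6 mm³.
d = 119.5 mm.

d = 120 mm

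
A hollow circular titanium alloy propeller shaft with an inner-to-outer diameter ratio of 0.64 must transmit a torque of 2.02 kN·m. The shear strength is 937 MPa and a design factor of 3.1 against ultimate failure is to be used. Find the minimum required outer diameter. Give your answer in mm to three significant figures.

d_o = 34.5 mm

τ_allow = 937/3.1 = 302.3 MPa.
For a hollow shaft τ = 16T/[πd_o³(1−k⁴)] with k = 0.64, so 1−k⁴ = 0.8322.
d_o³ = 16T/[π τ_allow (1−k⁴)] = 16×2020000/(π×302.3×0.8322) = 40900 mm³.
d_o = 34.45 mm.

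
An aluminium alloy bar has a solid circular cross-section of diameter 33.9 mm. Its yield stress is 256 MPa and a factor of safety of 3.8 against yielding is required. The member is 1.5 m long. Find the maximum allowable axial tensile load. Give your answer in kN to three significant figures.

σ_allow = 256/3.8 = 67.37 MPa.
A = πd²/4 = π×33.9²/4 = 902.6 mm².
F_allow = σ_allow × A = 67.37×902.6 = 60810 N.

F_allow = 60.8 kN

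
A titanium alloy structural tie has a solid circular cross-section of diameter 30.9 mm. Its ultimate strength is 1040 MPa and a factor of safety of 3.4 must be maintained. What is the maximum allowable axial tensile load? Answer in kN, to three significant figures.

σ_allow = 1040/3.4 = 305.9 MPa.
A = πd²/4 = π×30.9²/4 = 749.9 mm².
F_allow = σ_allow × A = 305.9×749.9 = 229400 N.

F_allow = 229 kN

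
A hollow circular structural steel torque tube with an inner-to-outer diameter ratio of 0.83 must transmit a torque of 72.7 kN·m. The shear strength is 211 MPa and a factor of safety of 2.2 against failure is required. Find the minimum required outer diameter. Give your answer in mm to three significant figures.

τ_allow = 211/2.2 = 95.91 MPa.
For a hollow shaft τ = 16T/[πd_o³(1−k⁴)] with k = 0.83, so 1−k⁴ = 0.5254.
d_o³ = 16T/[π τ_allow (1−k⁴)] = 16×7.2700×10^7/(π×95.91×0.5254) = 7.348×10^6 mm³.
d_o = 194.4 mm.

d_o = 194 mm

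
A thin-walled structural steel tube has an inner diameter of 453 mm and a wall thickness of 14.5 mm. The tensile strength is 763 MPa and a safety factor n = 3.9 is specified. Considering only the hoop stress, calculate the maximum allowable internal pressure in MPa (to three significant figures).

σ_allow = 763/3.9 = 195.6 MPa.
σ_h = pD/(2t) → p_allow = 2σ_allow t/D = 2×195.6×14.5/453 = 12.52 MPa.

p_allow = 12.5 MPa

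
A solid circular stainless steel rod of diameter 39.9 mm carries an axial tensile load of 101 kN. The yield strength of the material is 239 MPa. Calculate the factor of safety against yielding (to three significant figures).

A = πd²/4 = 1250 mm².
σ = F/A = 101000/1250 = 80.78 MPa.
n = 239/80.78 = 2.959.

n = 2.96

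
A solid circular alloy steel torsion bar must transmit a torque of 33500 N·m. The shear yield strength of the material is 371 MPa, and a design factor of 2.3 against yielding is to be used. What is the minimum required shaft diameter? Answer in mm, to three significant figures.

Allowable shear stress τ_allow = 371/2.3 = 161.3 MPa.
For a solid shaft τ = 16T/(πd³), so d³ = 16T/(π τ_allow) = 16×3.3500×10^7/(π×161.3) = 1.058×10^6 mm³.
d = (1.058×10^6)^(1/3) = 101.9 mm.

d = 102 mm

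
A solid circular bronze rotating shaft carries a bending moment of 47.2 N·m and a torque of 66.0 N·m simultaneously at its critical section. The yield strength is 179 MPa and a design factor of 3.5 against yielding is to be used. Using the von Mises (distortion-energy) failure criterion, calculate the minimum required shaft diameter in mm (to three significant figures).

d = 24.5 mm

σ_allow = σ_y/n = 179/3.5 = 51.14 MPa.
For a solid shaft σ_b = 32M/(πd³) and τ = 16T/(πd³), so the von Mises stress is σ' = (16/πd³)·√(4M²+3T²).
√(4M²+3T²) = √(4×(47200)² + 3×(66000)²) = 148300 N·mm.
d³ = 16×148300/(π×51.14) = 14760 mm³.
d = 24.53 mm.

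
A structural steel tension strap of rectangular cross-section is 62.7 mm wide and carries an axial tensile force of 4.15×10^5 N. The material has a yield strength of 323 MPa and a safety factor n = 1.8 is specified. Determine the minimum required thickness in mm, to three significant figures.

t = 36.9 mm

σ_allow = 323/1.8 = 179.4 MPa.
Required area A = F/σ_allow = 415000/179.4 = 2313 mm².
t = A/w = 2313/62.7 = 36.89 mm.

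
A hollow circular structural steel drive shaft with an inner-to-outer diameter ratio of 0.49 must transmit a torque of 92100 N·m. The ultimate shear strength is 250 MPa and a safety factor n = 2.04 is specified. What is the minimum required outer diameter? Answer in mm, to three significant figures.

d_o = 160 mm

τ_allow = 250/2.04 = 122.5 MPa.
For a hollow shaft τ = 16T/[πd_o³(1−k⁴)] with k = 0.49, so 1−k⁴ = 0.9424.
d_o³ = 16T/[π τ_allow (1−k⁴)] = 16×9.2100×10^7/(π×122.5×0.9424) = 4.062×10^6 mm³.
d_o = 159.6 mm.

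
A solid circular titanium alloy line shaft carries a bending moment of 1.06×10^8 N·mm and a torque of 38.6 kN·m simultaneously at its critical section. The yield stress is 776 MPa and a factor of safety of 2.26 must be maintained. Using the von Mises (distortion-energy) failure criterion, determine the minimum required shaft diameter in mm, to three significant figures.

σ_allow = σ_y/n = 776/2.26 = 343.4 MPa.
For a solid shaft σ_b = 32M/(πd³) and τ = 16T/(πd³), so the von Mises stress is σ' = (16/πd³)·√(4M²+3T²).
√(4M²+3T²) = √(4×(1.060×10^8)² + 3×(3.860×10^7)²) = 2.223×10^8 N·mm.
d³ = 16×2.223×10^8/(π×343.4) = 3.297×10^6 mm³.
d = 148.8 mm.

d = 149 mm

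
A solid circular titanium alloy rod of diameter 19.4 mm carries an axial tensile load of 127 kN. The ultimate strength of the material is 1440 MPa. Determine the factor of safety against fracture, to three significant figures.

A = πd²/4 = 295.6 mm².
σ = F/A = 127000/295.6 = 429.6 MPa.
n = 1440/429.6 = 3.352.

n = 3.35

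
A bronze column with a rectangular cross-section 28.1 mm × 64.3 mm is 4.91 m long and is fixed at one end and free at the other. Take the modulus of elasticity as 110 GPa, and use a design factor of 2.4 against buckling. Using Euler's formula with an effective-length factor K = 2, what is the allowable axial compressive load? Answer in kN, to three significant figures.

P_allow = 0.558 kN

Buckling occurs about the weak axis: I_min = h·b³/12 = 64.3×28.1³/12 = 118900 mm⁴ (b = 28.1 mm is the smaller dimension).
Effective length L_e = KL = 2×4.91 m = 9820 mm.
Euler critical load P_cr = π²EI/L_e² = π²×110000×118900/9820² = 1338 N.
P_allow = P_cr/n = 1338/2.4 = 557.7 N.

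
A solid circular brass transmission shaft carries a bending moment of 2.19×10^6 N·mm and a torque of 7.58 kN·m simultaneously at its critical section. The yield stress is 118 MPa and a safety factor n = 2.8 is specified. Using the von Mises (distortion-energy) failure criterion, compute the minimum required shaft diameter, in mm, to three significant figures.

σ_allow = σ_y/n = 118/2.8 = 42.14 MPa.
For a solid shaft σ_b = 32M/(πd³) and τ = 16T/(πd³), so the von Mises stress is σ' = (16/πd³)·√(4M²+3T²).
√(4M²+3T²) = √(4×(2.190×10^6)² + 3×(7.580×10^6)²) = 1.384×10^7 N·mm.
d³ = 16×1.384×10^7/(π×42.14) = 1.673×10^6 mm³.
d = 118.7 mm.

d = 119 mm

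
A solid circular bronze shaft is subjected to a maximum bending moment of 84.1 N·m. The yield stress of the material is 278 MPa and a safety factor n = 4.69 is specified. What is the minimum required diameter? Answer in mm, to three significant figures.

σ_allow = 278/4.69 = 59.28 MPa.
For a solid circular section σ = 32M/(πd³), so d³ = 32M/(π σ_allow) = 32×84100/(π×59.28) = 14450 mm³.
d = 24.36 mm.

d = 24.4 mm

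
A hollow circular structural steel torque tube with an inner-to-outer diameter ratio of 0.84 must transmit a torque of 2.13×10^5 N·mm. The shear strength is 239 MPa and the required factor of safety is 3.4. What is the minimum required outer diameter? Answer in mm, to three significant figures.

d_o = 31.3 mm

τ_allow = 239/3.4 = 70.29 MPa.
For a hollow shaft τ = 16T/[πd_o³(1−k⁴)] with k = 0.84, so 1−k⁴ = 0.5021.
d_o³ = 16T/[π τ_allow (1−k⁴)] = 16×213000/(π×70.29×0.5021) = 30730 mm³.
d_o = 31.32 mm.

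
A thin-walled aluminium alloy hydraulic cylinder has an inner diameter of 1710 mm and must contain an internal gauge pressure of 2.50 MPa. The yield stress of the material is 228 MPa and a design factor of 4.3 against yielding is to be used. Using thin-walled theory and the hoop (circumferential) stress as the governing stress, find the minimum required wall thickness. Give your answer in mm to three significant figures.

σ_allow = 228/4.3 = 53.02 MPa.
Hoop stress σ_h = pD/(2t), so t = pD/(2σ_allow) = 2.50×1710/(2×53.02) = 40.31 mm.

t = 40.3 mm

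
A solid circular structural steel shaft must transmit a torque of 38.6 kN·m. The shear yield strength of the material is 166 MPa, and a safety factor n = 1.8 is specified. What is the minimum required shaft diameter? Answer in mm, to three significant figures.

Allowable shear stress τ_allow = 166/1.8 = 92.22 MPa.
For a solid shaft τ = 16T/(πd³), so d³ = 16T/(π τ_allow) = 16×3.8600×10^7/(π×92.22) = 2.132×10^6 mm³.
d = (2.132×10^6)^(1/3) = 128.7 mm.

d = 129 mm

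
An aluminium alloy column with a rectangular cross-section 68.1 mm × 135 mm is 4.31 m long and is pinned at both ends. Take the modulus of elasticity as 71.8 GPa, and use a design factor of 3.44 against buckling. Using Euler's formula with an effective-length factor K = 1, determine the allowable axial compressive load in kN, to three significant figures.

P_allow = 39.4 kN

Buckling occurs about the weak axis: I_min = h·b³/12 = 135×68.1³/12 = 3.553×10^6 mm⁴ (b = 68.1 mm is the smaller dimension).
Effective length L_e = KL = 1×4.31 m = 4310 mm.
Euler critical load P_cr = π²EI/L_e² = π²×71800×3.553×10^6/4310² = 135500 N.
P_allow = P_cr/n = 135500/3.44 = 39400 N.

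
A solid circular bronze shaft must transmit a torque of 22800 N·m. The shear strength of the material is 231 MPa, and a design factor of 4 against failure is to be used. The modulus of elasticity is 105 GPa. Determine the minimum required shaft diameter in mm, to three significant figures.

d = 126 mm

Allowable shear stress τ_allow = 231/4 = 57.75 MPa.
For a solid shaft τ = 16T/(πd³), so d³ = 16T/(π τ_allow) = 16×2.2800×10^7/(π×57.75) = 2.011×10^6 mm³.
d = (2.011×10^6)^(1/3) = 126.2 mm.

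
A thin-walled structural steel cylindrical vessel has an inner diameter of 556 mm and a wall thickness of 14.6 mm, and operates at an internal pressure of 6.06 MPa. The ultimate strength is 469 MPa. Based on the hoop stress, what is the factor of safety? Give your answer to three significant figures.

n = 4.06

σ_h = pD/(2t) = 6.06×556/(2×14.6) = 115.4 MPa.
n = 469/115.4 = 4.065.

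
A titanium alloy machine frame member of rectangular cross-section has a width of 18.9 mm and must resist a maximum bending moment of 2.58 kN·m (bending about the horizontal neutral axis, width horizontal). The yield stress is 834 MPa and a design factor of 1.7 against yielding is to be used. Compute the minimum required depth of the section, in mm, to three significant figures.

σ_allow = 834/1.7 = 490.6 MPa.
For a rectangular section σ = 6M/(bh²), so h² = 6M/(b σ_allow) = 6×2580000/(18.9×490.6) = 1670 mm².
h = 40.86 mm.

h = 40.9 mm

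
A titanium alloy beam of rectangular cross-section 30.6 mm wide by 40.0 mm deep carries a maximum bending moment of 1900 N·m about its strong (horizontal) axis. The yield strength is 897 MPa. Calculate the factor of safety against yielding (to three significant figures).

Section modulus S = bh²/6 = 30.6×40.0²/6 = 8160 mm³.
σ = M/S = 1900000/8160 = 232.8 MPa.
n = 897/232.8 = 3.852.

n = 3.85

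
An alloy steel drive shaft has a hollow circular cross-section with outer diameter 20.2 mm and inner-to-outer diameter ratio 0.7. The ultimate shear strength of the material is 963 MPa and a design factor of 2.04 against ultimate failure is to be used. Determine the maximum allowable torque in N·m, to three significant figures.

T_allow = 581 N·m

τ_allow = 963/2.04 = 472.1 MPa.
For a hollow shaft T_allow = τ_allow·πd_o³(1−k⁴)/16 with 1−k⁴ = 0.7599, so πd_o³(1−k⁴)/16 = 1230 mm³.
T_allow = 472.1×1230 = 580500 N·mm = 580.5 N·m.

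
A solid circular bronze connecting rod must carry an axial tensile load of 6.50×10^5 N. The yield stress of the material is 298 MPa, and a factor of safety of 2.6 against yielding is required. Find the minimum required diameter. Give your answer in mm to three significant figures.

Allowable stress σ_allow = 298/2.6 = 114.6 MPa.
Required area A = F/σ_allow = 650000/114.6 = 5671 mm².
A = πd²/4 → d = √(4A/π) = 84.97 mm.

d = 85.0 mm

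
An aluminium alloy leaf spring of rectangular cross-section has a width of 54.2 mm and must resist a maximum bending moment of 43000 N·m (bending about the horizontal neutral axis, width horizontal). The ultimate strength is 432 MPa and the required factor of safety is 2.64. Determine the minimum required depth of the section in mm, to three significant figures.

σ_allow = 432/2.64 = 163.6 MPa.
For a rectangular section σ = 6M/(bh²), so h² = 6M/(b σ_allow) = 6×4.3000×10^7/(54.2×163.6) = 29090 mm².
h = 170.6 mm.

h = 171 mm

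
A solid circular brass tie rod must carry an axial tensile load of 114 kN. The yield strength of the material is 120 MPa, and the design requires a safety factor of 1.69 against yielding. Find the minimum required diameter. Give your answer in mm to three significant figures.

Allowable stress σ_allow = 120/1.69 = 71.01 MPa.
Required area A = F/σ_allow = 114000/71.01 = 1606 mm².
A = πd²/4 → d = √(4A/π) = 45.21 mm.

d = 45.2 mm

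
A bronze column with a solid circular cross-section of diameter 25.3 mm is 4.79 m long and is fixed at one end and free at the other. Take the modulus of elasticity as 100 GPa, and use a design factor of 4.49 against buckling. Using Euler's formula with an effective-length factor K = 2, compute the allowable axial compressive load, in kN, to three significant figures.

P_allow = 0.0482 kN

I = πd⁴/64 = π×25.3⁴/64 = 20110 mm⁴.
Effective length L_e = KL = 2×4.79 m = 9580 mm.
Euler critical load P_cr = π²EI/L_e² = π²×100000×20110/9580² = 216.3 N.
P_allow = P_cr/n = 216.3/4.49 = 48.17 N.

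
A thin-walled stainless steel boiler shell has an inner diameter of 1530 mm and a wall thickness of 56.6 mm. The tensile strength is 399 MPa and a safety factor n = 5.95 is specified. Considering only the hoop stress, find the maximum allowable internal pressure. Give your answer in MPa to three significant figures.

p_allow = 4.96 MPa

σ_allow = 399/5.95 = 67.06 MPa.
σ_h = pD/(2t) → p_allow = 2σ_allow t/D = 2×67.06×56.6/1530 = 4.961 MPa.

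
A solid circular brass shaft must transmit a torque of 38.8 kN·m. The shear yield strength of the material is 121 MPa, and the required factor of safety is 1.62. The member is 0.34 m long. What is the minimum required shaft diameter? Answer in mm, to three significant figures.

d = 138 mm

Allowable shear stress τ_allow = 121/1.62 = 74.69 MPa.
For a solid shaft τ = 16T/(πd³), so d³ = 16T/(π τ_allow) = 16×3.8800×10^7/(π×74.69) = 2.646×10^6 mm³.
d = (2.646×10^6)^(1/3) = 138.3 mm.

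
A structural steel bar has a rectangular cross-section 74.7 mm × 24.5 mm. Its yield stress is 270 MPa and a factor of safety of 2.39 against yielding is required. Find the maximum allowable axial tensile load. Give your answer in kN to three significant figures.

σ_allow = 270/2.39 = 113.0 MPa.
A = 74.7×24.5 = 1830 mm².
F_allow = σ_allow × A = 113.0×1830 = 206800 N.

F_allow = 207 kN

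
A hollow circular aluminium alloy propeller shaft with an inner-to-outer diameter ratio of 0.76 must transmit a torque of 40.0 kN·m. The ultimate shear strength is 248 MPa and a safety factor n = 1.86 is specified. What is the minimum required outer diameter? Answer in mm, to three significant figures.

d_o = 132 mm

τ_allow = 248/1.86 = 133.3 MPa.
For a hollow shaft τ = 16T/[πd_o³(1−k⁴)] with k = 0.76, so 1−k⁴ = 0.6664.
d_o³ = 16T/[π τ_allow (1−k⁴)] = 16×4.0000×10^7/(π×133.3×0.6664) = 2.293×10^6 mm³.
d_o = 131.9 mm.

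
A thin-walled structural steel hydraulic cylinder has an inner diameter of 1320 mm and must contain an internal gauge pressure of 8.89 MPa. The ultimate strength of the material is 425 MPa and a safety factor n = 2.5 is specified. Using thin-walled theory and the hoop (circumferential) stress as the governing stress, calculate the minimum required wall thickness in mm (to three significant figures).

σ_allow = 425/2.5 = 170.0 MPa.
Hoop stress σ_h = pD/(2t), so t = pD/(2σ_allow) = 8.89×1320/(2×170.0) = 34.51 mm.

t = 34.5 mm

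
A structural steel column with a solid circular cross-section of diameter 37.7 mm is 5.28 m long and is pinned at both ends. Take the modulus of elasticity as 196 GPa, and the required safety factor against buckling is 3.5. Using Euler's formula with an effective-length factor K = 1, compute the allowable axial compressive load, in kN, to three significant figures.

I = πd⁴/64 = π×37.7⁴/64 = 99160 mm⁴.
Effective length L_e = KL = 1×5.28 m = 5280 mm.
Euler critical load P_cr = π²EI/L_e² = π²×196000×99160/5280² = 6881 N.
P_allow = P_cr/n = 6881/3.5 = 1966 N.

P_allow = 1.97 kN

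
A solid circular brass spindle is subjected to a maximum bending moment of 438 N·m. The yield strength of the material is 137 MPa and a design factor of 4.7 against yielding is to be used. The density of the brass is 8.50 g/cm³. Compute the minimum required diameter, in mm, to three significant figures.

d = 53.5 mm

σ_allow = 137/4.7 = 29.15 MPa.
For a solid circular section σ = 32M/(πd³), so d³ = 32M/(π σ_allow) = 32×438000/(π×29.15) = 153100 mm³.
d = 53.49 mm.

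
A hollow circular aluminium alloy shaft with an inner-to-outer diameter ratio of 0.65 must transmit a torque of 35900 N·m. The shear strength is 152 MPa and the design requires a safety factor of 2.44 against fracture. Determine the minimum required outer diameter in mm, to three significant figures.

τ_allow = 152/2.44 = 62.30 MPa.
For a hollow shaft τ = 16T/[πd_o³(1−k⁴)] with k = 0.65, so 1−k⁴ = 0.8215.
d_o³ = 16T/[π τ_allow (1−k⁴)] = 16×3.5900×10^7/(π×62.30×0.8215) = 3.573×10^6 mm³.
d_o = 152.9 mm.

d_o = 153 mm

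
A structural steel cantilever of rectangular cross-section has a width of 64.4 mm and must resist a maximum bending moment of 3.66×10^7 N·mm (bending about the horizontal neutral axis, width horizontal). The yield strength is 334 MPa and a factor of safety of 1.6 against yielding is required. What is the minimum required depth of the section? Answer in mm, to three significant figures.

σ_allow = 334/1.6 = 208.8 MPa.
For a rectangular section σ = 6M/(bh²), so h² = 6M/(b σ_allow) = 6×3.6600×10^7/(64.4×208.8) = 16340 mm².
h = 127.8 mm.

h = 128 mm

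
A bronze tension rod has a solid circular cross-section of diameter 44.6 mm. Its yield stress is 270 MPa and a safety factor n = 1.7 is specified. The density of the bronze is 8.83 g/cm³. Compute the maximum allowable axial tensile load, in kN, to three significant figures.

σ_allow = 270/1.7 = 158.8 MPa.
A = πd²/4 = π×44.6²/4 = 1562 mm².
F_allow = σ_allow × A = 158.8×1562 = 248100 N.

F_allow = 248 kN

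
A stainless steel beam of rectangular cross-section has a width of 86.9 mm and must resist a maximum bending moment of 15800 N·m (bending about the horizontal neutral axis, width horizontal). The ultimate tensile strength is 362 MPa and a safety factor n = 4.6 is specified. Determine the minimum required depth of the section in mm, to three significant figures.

σ_allow = 362/4.6 = 78.70 MPa.
For a rectangular section σ = 6M/(bh²), so h² = 6M/(b σ_allow) = 6×1.5800×10^7/(86.9×78.70) = 13860 mm².
h = 117.7 mm.

h = 118 mm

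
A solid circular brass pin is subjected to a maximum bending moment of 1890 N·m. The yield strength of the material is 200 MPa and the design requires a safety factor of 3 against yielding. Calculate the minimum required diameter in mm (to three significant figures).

d = 66.1 mm

σ_allow = 200/3 = 66.67 MPa.
For a solid circular section σ = 32M/(πd³), so d³ = 32M/(π σ_allow) = 32×1890000/(π×66.67) = 288800 mm³.
d = 66.10 mm.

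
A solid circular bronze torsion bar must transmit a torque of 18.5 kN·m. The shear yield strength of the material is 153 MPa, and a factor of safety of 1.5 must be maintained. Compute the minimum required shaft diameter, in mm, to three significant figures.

d = 97.4 mm

Allowable shear stress τ_allow = 153/1.5 = 102.0 MPa.
For a solid shaft τ = 16T/(πd³), so d³ = 16T/(π τ_allow) = 16×1.8500×10^7/(π×102.0) = 923700 mm³.
d = (923700)^(1/3) = 97.39 mm.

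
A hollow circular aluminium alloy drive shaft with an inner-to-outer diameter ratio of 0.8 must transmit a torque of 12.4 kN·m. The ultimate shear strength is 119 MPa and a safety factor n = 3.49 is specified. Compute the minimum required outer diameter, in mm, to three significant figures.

τ_allow = 119/3.49 = 34.10 MPa.
For a hollow shaft τ = 16T/[πd_o³(1−k⁴)] with k = 0.8, so 1−k⁴ = 0.5904.
d_o³ = 16T/[π τ_allow (1−k⁴)] = 16×1.2400×10^7/(π×34.10×0.5904) = 3.137×10^6 mm³.
d_o = 146.4 mm.

d_o = 146 mm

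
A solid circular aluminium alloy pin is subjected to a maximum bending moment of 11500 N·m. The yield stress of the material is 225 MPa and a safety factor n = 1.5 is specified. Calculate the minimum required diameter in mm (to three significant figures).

σ_allow = 225/1.5 = 150.0 MPa.
For a solid circular section σ = 32M/(πd³), so d³ = 32M/(π σ_allow) = 32×1.1500×10^7/(π×150.0) = 780900 mm³.
d = 92.09 mm.

d = 92.1 mm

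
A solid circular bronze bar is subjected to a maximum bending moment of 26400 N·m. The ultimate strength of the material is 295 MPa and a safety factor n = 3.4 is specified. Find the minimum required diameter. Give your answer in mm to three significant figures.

σ_allow = 295/3.4 = 86.76 MPa.
For a solid circular section σ = 32M/(πd³), so d³ = 32M/(π σ_allow) = 32×2.6400×10^7/(π×86.76) = 3.099×10^6 mm³.
d = 145.8 mm.

d = 146 mm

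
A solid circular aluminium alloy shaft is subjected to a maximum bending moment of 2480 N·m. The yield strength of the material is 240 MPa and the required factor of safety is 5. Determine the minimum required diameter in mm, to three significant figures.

σ_allow = 240/5 = 48.00 MPa.
For a solid circular section σ = 32M/(πd³), so d³ = 32M/(π σ_allow) = 32×2480000/(π×48.00) = 526300 mm³.
d = 80.74 mm.

d = 80.7 mm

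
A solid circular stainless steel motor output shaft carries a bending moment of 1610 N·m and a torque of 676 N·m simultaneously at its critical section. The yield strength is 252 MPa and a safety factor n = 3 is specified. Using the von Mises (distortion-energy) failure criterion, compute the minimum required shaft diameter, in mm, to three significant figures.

σ_allow = σ_y/n = 252/3 = 84.00 MPa.
For a solid shaft σ_b = 32M/(πd³) and τ = 16T/(πd³), so the von Mises stress is σ' = (16/πd³)·√(4M²+3T²).
√(4M²+3T²) = √(4×(1.610×10^6)² + 3×(676000)²) = 3.426×10^6 N·mm.
d³ = 16×3.426×10^6/(π×84.00) = 207700 mm³.
d = 59.22 mm.

d = 59.2 mm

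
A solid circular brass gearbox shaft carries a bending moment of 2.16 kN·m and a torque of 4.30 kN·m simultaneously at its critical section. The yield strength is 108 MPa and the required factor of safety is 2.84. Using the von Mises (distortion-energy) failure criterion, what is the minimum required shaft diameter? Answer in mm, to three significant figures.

σ_allow = σ_y/n = 108/2.84 = 38.03 MPa.
For a solid shaft σ_b = 32M/(πd³) and τ = 16T/(πd³), so the von Mises stress is σ' = (16/πd³)·√(4M²+3T²).
√(4M²+3T²) = √(4×(2.160×10^6)² + 3×(4.300×10^6)²) = 8.610×10^6 N·mm.
d³ = 16×8.610×10^6/(π×38.03) = 1.153×10^6 mm³.
d = 104.9 mm.

d = 105 mm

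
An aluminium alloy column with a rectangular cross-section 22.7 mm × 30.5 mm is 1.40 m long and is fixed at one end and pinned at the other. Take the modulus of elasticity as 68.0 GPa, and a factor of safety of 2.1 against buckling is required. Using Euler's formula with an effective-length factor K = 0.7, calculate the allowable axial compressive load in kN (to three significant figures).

P_allow = 9.89 kN

Buckling occurs about the weak axis: I_min = h·b³/12 = 30.5×22.7³/12 = 29730 mm⁴ (b = 22.7 mm is the smaller dimension).
Effective length L_e = KL = 0.7×1.40 m = 980.0 mm.
Euler critical load P_cr = π²EI/L_e² = π²×68000×29730/980.0² = 20780 N.
P_allow = P_cr/n = 20780/2.1 = 9893 N.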